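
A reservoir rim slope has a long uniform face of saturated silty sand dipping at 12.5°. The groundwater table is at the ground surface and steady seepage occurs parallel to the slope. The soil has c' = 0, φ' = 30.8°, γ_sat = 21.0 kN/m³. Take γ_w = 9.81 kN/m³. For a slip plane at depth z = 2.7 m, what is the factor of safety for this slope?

FS = 1.43

With seepage parallel to the slope and the water table at the surface, the effective normal stress on the slip plane uses the buoyant unit weight γ' = γ_sat − γ_w while the driving shear stress uses γ_sat:
FS = [c' + γ' z cos²β tanφ'] / [γ_sat z sinβ cosβ]
(For c' = 0 this reduces to FS = (γ'/γ_sat)·tanφ'/tanβ.)
γ' = 21.0 − 9.81 = 11.19 kN/m³
Numerator = 0.0 + 11.19·2.7·cos²12.5°·tan30.8° = 0.0 + 11.19·2.7·0.9532·0.5961 = 17.167 kPa
Denominator = 21.0·2.7·sin12.5°·cos12.5° = 21.0·2.7·0.2164·0.9763 = 11.981 kPa
FS = 17.167 / 11.981 = 1.433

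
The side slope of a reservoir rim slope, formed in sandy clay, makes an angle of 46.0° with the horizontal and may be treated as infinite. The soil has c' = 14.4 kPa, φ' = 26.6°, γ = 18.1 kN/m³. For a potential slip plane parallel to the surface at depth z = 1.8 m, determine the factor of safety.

For an infinite slope with a slip plane parallel to the surface (no pore pressure): FS = [c' + γz cos²β tanφ'] / [γz sinβ cosβ].
γz = 18.1·1.8 = 32.58 kN/m²
Numerator = 14.4 + 32.58·cos²46.0°·tan26.6° = 14.4 + 32.58·0.4826·0.5008 = 22.273 kPa
Denominator = 32.58·sin46.0°·cos46.0° = 32.58·0.7193·0.6947 = 16.280 kPa
FS = 22.273 / 16.280 = 1.368

FS = 1.37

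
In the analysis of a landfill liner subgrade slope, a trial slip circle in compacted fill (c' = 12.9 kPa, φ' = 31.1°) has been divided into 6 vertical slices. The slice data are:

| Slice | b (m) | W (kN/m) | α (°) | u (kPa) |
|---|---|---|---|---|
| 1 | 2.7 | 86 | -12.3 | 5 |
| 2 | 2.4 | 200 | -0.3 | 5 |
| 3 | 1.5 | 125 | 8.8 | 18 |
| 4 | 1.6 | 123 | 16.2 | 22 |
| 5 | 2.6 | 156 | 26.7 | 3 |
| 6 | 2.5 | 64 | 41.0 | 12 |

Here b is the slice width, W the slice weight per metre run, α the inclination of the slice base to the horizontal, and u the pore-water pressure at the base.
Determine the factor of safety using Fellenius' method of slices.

Ordinary method of slices: FS = Σ[c'·Δl_i + (W_i cosα_i − u_i·Δl_i)·tanφ'] / Σ W_i sinα_i, with Δl_i = b_i / cosα_i.
Slice 1: Δl = 2.7/cos(-12.3°) = 2.763 m; N'_1 = 86·cos(-12.3°) − 5·2.763 = 70.2; c'Δl = 35.65; W sinα = -18.3
Slice 2: Δl = 2.4/cos(-0.3°) = 2.400 m; N'_2 = 200·cos(-0.3°) − 5·2.400 = 188.0; c'Δl = 30.96; W sinα = -1.0
Slice 3: Δl = 1.5/cos8.8° = 1.518 m; N'_3 = 125·cos8.8° − 18·1.518 = 96.2; c'Δl = 19.58; W sinα = 19.1
Slice 4: Δl = 1.6/cos16.2° = 1.666 m; N'_4 = 123·cos16.2° − 22·1.666 = 81.5; c'Δl = 21.49; W sinα = 34.3
Slice 5: Δl = 2.6/cos26.7° = 2.910 m; N'_5 = 156·cos26.7° − 3·2.910 = 130.6; c'Δl = 37.54; W sinα = 70.1
Slice 6: Δl = 2.5/cos41.0° = 3.313 m; N'_6 = 64·cos41.0° − 12·3.313 = 8.6; c'Δl = 42.73; W sinα = 42.0
Σc'Δl = 188.0 kN/m; ΣN' = 575.1 kN/m; ΣW sinα = 146.2 kN/m
Resisting = 188.0 + 575.1·tan31.1° = 188.0 + 346.9 = 534.9 kN/m
FS = 534.9 / 146.2 = 3.660

FS = 3.66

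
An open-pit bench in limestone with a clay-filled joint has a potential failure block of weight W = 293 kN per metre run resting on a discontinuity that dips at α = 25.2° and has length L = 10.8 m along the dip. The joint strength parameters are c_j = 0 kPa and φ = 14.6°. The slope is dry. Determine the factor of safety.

FS = 0.55

Resolving the block weight along and normal to the plane and applying the Mohr–Coulomb strength on the joint:
N' = W cosα = 293·cos25.2° = 265.1 kN/m
Driving force T = W sinα = 293·sin25.2° = 124.8 kN/m
Resisting force R = c_j·L + N'·tanφ = 0·10.8 + 265.1·tan14.6° = 0.0 + 69.1 = 69.1 kN/m
FS = R / T = 69.1 / 124.8 = 0.554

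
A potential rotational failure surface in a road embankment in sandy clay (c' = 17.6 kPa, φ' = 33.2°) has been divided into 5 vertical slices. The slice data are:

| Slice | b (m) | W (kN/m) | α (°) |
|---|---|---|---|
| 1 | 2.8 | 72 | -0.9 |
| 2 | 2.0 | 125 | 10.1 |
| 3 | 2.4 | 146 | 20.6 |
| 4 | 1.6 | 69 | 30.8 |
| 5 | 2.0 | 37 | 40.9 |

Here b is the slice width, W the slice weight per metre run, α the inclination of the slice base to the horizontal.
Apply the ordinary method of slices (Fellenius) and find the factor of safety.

Ordinary method of slices: FS = Σ[c'·Δl_i + (W_i cosα_i)·tanφ'] / Σ W_i sinα_i, with Δl_i = b_i / cosα_i.
Slice 1: Δl = 2.8/cos(-0.9°) = 2.800 m; N'_1 = 72·cos(-0.9°) = 72.0; c'Δl = 49.29; W sinα = -1.1
Slice 2: Δl = 2.0/cos10.1° = 2.031 m; N'_2 = 125·cos10.1° = 123.1; c'Δl = 35.75; W sinα = 21.9
Slice 3: Δl = 2.4/cos20.6° = 2.564 m; N'_3 = 146·cos20.6° = 136.7; c'Δl = 45.13; W sinα = 51.4
Slice 4: Δl = 1.6/cos30.8° = 1.863 m; N'_4 = 69·cos30.8° = 59.3; c'Δl = 32.78; W sinα = 35.3
Slice 5: Δl = 2.0/cos40.9° = 2.646 m; N'_5 = 37·cos40.9° = 28.0; c'Δl = 46.57; W sinα = 24.2
Σc'Δl = 209.5 kN/m; ΣN' = 419.0 kN/m; ΣW sinα = 131.7 kN/m
Resisting = 209.5 + 419.0·tan33.2° = 209.5 + 274.2 = 483.7 kN/m
FS = 483.7 / 131.7 = 3.672

FS = 3.67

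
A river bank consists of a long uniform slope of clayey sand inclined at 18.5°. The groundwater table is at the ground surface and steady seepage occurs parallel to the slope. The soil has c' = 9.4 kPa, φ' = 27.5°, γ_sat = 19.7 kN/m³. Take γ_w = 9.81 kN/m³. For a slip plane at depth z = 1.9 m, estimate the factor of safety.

FS = 1.62

With seepage parallel to the slope and the water table at the surface, the effective normal stress on the slip plane uses the buoyant unit weight γ' = γ_sat − γ_w while the driving shear stress uses γ_sat:
FS = [c' + γ' z cos²β tanφ'] / [γ_sat z sinβ cosβ]
γ' = 19.7 − 9.81 = 9.89 kN/m³
Numerator = 9.4 + 9.89·1.9·cos²18.5°·tan27.5° = 9.4 + 9.89·1.9·0.8993·0.5206 = 18.197 kPa
Denominator = 19.7·1.9·sin18.5°·cos18.5° = 19.7·1.9·0.3173·0.9483 = 11.263 kPa
FS = 18.197 / 11.263 = 1.616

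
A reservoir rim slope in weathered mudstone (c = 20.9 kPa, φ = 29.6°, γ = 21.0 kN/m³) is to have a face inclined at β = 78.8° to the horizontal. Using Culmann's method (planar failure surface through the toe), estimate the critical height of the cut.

H_c = 9.80 m

Culmann's analysis gives the critical failure plane at α_cr = (β + φ)/2 = (78.8 + 29.6)/2 = 54.2°, and the critical height
H_c = (4c/γ) · sinβ cosφ / [1 − cos(β − φ)]
    = (4·20.9/21.0) · sin78.8°·cos29.6° / [1 − cos(49.2°)]
    = 3.981 · 0.9810·0.8695 / [1 − 0.6534]
    = 3.981 · 0.8529 / 0.3466
    = 9.80 m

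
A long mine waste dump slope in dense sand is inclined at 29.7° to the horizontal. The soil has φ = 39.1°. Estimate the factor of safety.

FS = 1.42

For a dry cohesionless infinite slope the factor of safety is FS = tanφ / tanβ.
FS = tan39.1° / tan29.7° = 0.8127 / 0.5704 = 1.425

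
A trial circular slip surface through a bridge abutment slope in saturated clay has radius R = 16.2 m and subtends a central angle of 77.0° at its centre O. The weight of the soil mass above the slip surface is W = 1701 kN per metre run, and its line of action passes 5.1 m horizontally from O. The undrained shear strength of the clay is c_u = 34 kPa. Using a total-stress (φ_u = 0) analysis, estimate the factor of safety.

FS = 1.38

Taking moments about the centre O, the resisting moment is provided by the undrained shear strength acting along the arc:
Arc length L_a = R·θ = 16.2·(77.0°·π/180) = 16.2·1.3439 = 21.77 m
M_R = c_u·L_a·R = 34·21.77·16.2 = 11991.6 kN·m/m
M_D = W·d = 1701·5.1 = 8675.1 kN·m/m
FS = M_R / M_D = 11991.6 / 8675.1 = 1.382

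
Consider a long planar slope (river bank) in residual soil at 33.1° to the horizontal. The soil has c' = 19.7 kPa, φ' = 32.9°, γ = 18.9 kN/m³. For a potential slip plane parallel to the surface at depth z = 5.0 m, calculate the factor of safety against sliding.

FS = 1.45

For an infinite slope with a slip plane parallel to the surface (no pore pressure): FS = [c' + γz cos²β tanφ'] / [γz sinβ cosβ].
γz = 18.9·5.0 = 94.50 kN/m²
Numerator = 19.7 + 94.50·cos²33.1°·tan32.9° = 19.7 + 94.50·0.7018·0.6469 = 62.603 kPa
Denominator = 94.50·sin33.1°·cos33.1° = 94.50·0.5461·0.8377 = 43.232 kPa
FS = 62.603 / 43.232 = 1.448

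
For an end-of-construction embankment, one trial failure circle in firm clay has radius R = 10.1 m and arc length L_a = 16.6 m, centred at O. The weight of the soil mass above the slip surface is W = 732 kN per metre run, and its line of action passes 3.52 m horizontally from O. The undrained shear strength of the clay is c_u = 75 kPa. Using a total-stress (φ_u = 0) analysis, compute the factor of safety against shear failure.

FS = 4.88

Taking moments about the centre O, the resisting moment is provided by the undrained shear strength acting along the arc:
M_R = c_u·L_a·R = 75·16.60·10.1 = 12574.5 kN·m/m
M_D = W·d = 732·3.52 = 2576.6 kN·m/m
FS = M_R / M_D = 12574.5 / 2576.6 = 4.880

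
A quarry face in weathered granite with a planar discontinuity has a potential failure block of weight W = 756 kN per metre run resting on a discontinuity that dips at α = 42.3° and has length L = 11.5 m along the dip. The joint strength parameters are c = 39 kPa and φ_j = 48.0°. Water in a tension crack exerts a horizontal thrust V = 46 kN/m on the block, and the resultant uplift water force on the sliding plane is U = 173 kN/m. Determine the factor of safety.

FS = 1.55

Resolving the block weight along and normal to the plane and applying the Mohr–Coulomb strength on the joint:
N' = W cosα − U − V sinα = 756·cos42.3° − 173 − 46·sin42.3° = 355.2 kN/m
Driving force T = W sinα + V cosα = 756·sin42.3° + 46·cos42.3° = 542.8 kN/m
Resisting force R = c·L + N'·tanφ_j = 39·11.5 + 355.2·tan48.0° = 448.5 + 394.5 = 843.0 kN/m
FS = R / T = 843.0 / 542.8 = 1.553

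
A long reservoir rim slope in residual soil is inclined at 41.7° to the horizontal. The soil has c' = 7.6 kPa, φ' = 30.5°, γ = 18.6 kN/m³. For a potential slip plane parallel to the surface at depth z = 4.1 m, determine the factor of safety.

FS = 0.86

For an infinite slope with a slip plane parallel to the surface (no pore pressure): FS = [c' + γz cos²β tanφ'] / [γz sinβ cosβ].
γz = 18.6·4.1 = 76.26 kN/m²
Numerator = 7.6 + 76.26·cos²41.7°·tan30.5° = 7.6 + 76.26·0.5575·0.5890 = 32.642 kPa
Denominator = 76.26·sin41.7°·cos41.7° = 76.26·0.6652·0.7466 = 37.877 kPa
FS = 32.642 / 37.877 = 0.862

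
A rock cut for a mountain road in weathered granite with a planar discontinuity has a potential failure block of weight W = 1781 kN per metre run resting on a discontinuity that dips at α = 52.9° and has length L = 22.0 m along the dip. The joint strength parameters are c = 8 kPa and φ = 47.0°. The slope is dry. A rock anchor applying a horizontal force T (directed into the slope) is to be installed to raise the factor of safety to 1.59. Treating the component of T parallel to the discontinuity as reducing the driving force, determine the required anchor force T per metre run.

T = 513 kN/m

Resolving forces along and normal to the sliding plane, with the horizontal anchor force T adding T·sinα to the effective normal force and T·cosα acting up the plane against the driving force:
FS = [cL + (W cosα + T sinα) tanφ] / [W sinα − T cosα]
Without the anchor: N' = 1074.3 kN/m, driving T_d = 1420.5 kN/m, resisting R = 8·22.0 + 1074.3·tan47.0° = 1328.1 kN/m, FS = 0.93.
Setting FS = 1.59 and solving for T:
1.59·(1420.5 − T cos52.9°) = 1328.1 + T sin52.9°·tan47.0°
T·(sin52.9°·tan47.0° + 1.59·cos52.9°) = 1.59·1420.5 − 1328.1
T·(0.7976·1.0724 + 1.59·0.6032) = 2258.6 − 1328.1 = 930.5
T·1.8144 = 930.5
T = 512.9 kN/m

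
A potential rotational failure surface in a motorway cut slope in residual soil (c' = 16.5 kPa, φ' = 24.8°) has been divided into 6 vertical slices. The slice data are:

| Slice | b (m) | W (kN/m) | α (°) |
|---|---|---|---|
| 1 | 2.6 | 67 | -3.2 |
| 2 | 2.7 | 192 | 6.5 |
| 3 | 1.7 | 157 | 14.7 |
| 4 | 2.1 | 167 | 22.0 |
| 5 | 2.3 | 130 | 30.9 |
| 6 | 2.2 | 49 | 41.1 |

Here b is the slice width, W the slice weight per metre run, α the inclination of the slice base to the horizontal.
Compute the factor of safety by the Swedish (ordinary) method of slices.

FS = 2.63

Ordinary method of slices: FS = Σ[c'·Δl_i + (W_i cosα_i)·tanφ'] / Σ W_i sinα_i, with Δl_i = b_i / cosα_i.
Slice 1: Δl = 2.6/cos(-3.2°) = 2.604 m; N'_1 = 67·cos(-3.2°) = 66.9; c'Δl = 42.97; W sinα = -3.7
Slice 2: Δl = 2.7/cos6.5° = 2.717 m; N'_2 = 192·cos6.5° = 190.8; c'Δl = 44.84; W sinα = 21.7
Slice 3: Δl = 1.7/cos14.7° = 1.758 m; N'_3 = 157·cos14.7° = 151.9; c'Δl = 29.00; W sinα = 39.8
Slice 4: Δl = 2.1/cos22.0° = 2.265 m; N'_4 = 167·cos22.0° = 154.8; c'Δl = 37.37; W sinα = 62.6
Slice 5: Δl = 2.3/cos30.9° = 2.680 m; N'_5 = 130·cos30.9° = 111.5; c'Δl = 44.23; W sinα = 66.8
Slice 6: Δl = 2.2/cos41.1° = 2.919 m; N'_6 = 49·cos41.1° = 36.9; c'Δl = 48.17; W sinα = 32.2
Σc'Δl = 246.6 kN/m; ΣN' = 712.8 kN/m; ΣW sinα = 219.4 kN/m
Resisting = 246.6 + 712.8·tan24.8° = 246.6 + 329.4 = 576.0 kN/m
FS = 576.0 / 219.4 = 2.626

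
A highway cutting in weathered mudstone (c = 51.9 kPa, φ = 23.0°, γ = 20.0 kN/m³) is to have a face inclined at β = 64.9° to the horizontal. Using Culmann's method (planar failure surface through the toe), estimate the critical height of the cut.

Culmann's analysis gives the critical failure plane at α_cr = (β + φ)/2 = (64.9 + 23.0)/2 = 44.0°, and the critical height
H_c = (4c/γ) · sinβ cosφ / [1 − cos(β − φ)]
    = (4·51.9/20.0) · sin64.9°·cos23.0° / [1 − cos(41.9°)]
    = 10.380 · 0.9056·0.9205 / [1 − 0.7443]
    = 10.380 · 0.8336 / 0.2557
    = 33.84 m

H_c = 33.84 m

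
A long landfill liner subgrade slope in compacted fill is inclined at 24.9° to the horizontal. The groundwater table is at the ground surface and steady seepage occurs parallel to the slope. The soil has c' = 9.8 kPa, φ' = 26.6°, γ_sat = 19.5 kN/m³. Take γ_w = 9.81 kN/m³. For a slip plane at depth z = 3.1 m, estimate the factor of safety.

With seepage parallel to the slope and the water table at the surface, the effective normal stress on the slip plane uses the buoyant unit weight γ' = γ_sat − γ_w while the driving shear stress uses γ_sat:
FS = [c' + γ' z cos²β tanφ'] / [γ_sat z sinβ cosβ]
γ' = 19.5 − 9.81 = 9.69 kN/m³
Numerator = 9.8 + 9.69·3.1·cos²24.9°·tan26.6° = 9.8 + 9.69·3.1·0.8227·0.5008 = 22.176 kPa
Denominator = 19.5·3.1·sin24.9°·cos24.9° = 19.5·3.1·0.4210·0.9070 = 23.086 kPa
FS = 22.176 / 23.086 = 0.961

FS = 0.96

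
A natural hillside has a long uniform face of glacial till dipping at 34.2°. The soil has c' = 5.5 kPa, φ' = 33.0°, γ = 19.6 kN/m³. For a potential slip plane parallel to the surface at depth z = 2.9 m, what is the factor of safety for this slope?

For an infinite slope with a slip plane parallel to the surface (no pore pressure): FS = [c' + γz cos²β tanφ'] / [γz sinβ cosβ].
γz = 19.6·2.9 = 56.84 kN/m²
Numerator = 5.5 + 56.84·cos²34.2°·tan33.0° = 5.5 + 56.84·0.6841·0.6494 = 30.750 kPa
Denominator = 56.84·sin34.2°·cos34.2° = 56.84·0.5621·0.8271 = 26.424 kPa
FS = 30.750 / 26.424 = 1.164

FS = 1.16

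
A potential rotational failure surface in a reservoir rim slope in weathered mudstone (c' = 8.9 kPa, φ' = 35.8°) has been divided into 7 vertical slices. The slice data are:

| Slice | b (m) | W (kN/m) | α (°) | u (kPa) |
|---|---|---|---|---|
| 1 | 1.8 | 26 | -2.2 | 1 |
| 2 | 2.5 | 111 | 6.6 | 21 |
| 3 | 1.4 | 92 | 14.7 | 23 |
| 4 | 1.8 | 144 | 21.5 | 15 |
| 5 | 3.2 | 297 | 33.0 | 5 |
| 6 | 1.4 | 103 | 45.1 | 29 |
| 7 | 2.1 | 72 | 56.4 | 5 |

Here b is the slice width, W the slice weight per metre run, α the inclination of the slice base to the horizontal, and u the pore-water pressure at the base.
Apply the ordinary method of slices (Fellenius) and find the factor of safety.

FS = 1.36

Ordinary method of slices: FS = Σ[c'·Δl_i + (W_i cosα_i − u_i·Δl_i)·tanφ'] / Σ W_i sinα_i, with Δl_i = b_i / cosα_i.
Slice 1: Δl = 1.8/cos(-2.2°) = 1.801 m; N'_1 = 26·cos(-2.2°) − 1·1.801 = 24.2; c'Δl = 16.03; W sinα = -1.0
Slice 2: Δl = 2.5/cos6.6° = 2.517 m; N'_2 = 111·cos6.6° − 21·2.517 = 57.4; c'Δl = 22.40; W sinα = 12.8
Slice 3: Δl = 1.4/cos14.7° = 1.447 m; N'_3 = 92·cos14.7° − 23·1.447 = 55.7; c'Δl = 12.88; W sinα = 23.3
Slice 4: Δl = 1.8/cos21.5° = 1.935 m; N'_4 = 144·cos21.5° − 15·1.935 = 105.0; c'Δl = 17.22; W sinα = 52.8
Slice 5: Δl = 3.2/cos33.0° = 3.816 m; N'_5 = 297·cos33.0° − 5·3.816 = 230.0; c'Δl = 33.96; W sinα = 161.8
Slice 6: Δl = 1.4/cos45.1° = 1.983 m; N'_6 = 103·cos45.1° − 29·1.983 = 15.2; c'Δl = 17.65; W sinα = 73.0
Slice 7: Δl = 2.1/cos56.4° = 3.795 m; N'_7 = 72·cos56.4° − 5·3.795 = 20.9; c'Δl = 33.77; W sinα = 60.0
Σc'Δl = 153.9 kN/m; ΣN' = 508.3 kN/m; ΣW sinα = 382.6 kN/m
Resisting = 153.9 + 508.3·tan35.8° = 153.9 + 366.6 = 520.5 kN/m
FS = 520.5 / 382.6 = 1.361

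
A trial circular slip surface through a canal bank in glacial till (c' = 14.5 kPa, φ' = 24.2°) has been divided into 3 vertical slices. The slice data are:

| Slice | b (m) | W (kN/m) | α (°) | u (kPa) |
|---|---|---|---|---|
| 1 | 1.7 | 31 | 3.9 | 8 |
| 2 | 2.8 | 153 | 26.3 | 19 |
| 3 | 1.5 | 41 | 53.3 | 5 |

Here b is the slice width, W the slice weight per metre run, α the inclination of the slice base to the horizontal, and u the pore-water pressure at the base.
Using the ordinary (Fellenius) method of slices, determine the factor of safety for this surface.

Ordinary method of slices: FS = Σ[c'·Δl_i + (W_i cosα_i − u_i·Δl_i)·tanφ'] / Σ W_i sinα_i, with Δl_i = b_i / cosα_i.
Slice 1: Δl = 1.7/cos3.9° = 1.704 m; N'_1 = 31·cos3.9° − 8·1.704 = 17.3; c'Δl = 24.71; W sinα = 2.1
Slice 2: Δl = 2.8/cos26.3° = 3.123 m; N'_2 = 153·cos26.3° − 19·3.123 = 77.8; c'Δl = 45.29; W sinα = 67.8
Slice 3: Δl = 1.5/cos53.3° = 2.510 m; N'_3 = 41·cos53.3° − 5·2.510 = 12.0; c'Δl = 36.39; W sinα = 32.9
Σc'Δl = 106.4 kN/m; ΣN' = 107.1 kN/m; ΣW sinα = 102.8 kN/m
Resisting = 106.4 + 107.1·tan24.2° = 106.4 + 48.1 = 154.5 kN/m
FS = 154.5 / 102.8 = 1.503

FS = 1.50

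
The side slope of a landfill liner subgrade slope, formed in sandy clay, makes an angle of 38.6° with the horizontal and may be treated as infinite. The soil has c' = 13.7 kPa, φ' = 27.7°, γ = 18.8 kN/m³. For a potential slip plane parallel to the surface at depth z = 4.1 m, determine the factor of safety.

FS = 1.02

For an infinite slope with a slip plane parallel to the surface (no pore pressure): FS = [c' + γz cos²β tanφ'] / [γz sinβ cosβ].
γz = 18.8·4.1 = 77.08 kN/m²
Numerator = 13.7 + 77.08·cos²38.6°·tan27.7° = 13.7 + 77.08·0.6108·0.5250 = 38.417 kPa
Denominator = 77.08·sin38.6°·cos38.6° = 77.08·0.6239·0.7815 = 37.582 kPa
FS = 38.417 / 37.582 = 1.022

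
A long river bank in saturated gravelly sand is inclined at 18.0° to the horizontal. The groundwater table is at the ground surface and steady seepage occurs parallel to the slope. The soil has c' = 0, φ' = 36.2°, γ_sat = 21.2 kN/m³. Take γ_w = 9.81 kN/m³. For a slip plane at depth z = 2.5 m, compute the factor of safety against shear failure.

With seepage parallel to the slope and the water table at the surface, the effective normal stress on the slip plane uses the buoyant unit weight γ' = γ_sat − γ_w while the driving shear stress uses γ_sat:
FS = [c' + γ' z cos²β tanφ'] / [γ_sat z sinβ cosβ]
(For c' = 0 this reduces to FS = (γ'/γ_sat)·tanφ'/tanβ.)
γ' = 21.2 − 9.81 = 11.39 kN/m³
Numerator = 0.0 + 11.39·2.5·cos²18.0°·tan36.2° = 0.0 + 11.39·2.5·0.9045·0.7319 = 18.850 kPa
Denominator = 21.2·2.5·sin18.0°·cos18.0° = 21.2·2.5·0.3090·0.9511 = 15.576 kPa
FS = 18.850 / 15.576 = 1.210

FS = 1.21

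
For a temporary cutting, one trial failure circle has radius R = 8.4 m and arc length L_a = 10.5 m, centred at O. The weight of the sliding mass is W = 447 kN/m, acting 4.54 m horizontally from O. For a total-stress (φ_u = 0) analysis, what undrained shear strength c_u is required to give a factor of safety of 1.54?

FS = c_u·L_a·R / (W·d), so c_u = FS·W·d / (L_a·R).
c_u = 1.54·447·4.54 / (10.50·8.4) = 3125.2 / 88.20 = 35.43 kPa

c_u = 35.4 kPa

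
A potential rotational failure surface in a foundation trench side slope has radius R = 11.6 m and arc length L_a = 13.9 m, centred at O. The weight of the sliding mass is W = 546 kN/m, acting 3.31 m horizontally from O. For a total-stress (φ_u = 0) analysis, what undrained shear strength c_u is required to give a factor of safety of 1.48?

c_u = 16.6 kPa

FS = c_u·L_a·R / (W·d), so c_u = FS·W·d / (L_a·R).
c_u = 1.48·546·3.31 / (13.90·11.6) = 2674.7 / 161.24 = 16.59 kPa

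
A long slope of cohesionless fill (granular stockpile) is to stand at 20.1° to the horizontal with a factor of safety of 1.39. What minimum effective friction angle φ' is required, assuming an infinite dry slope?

FS = tanφ'/tanβ ⇒ tanφ' = FS · tanβ = 1.39 · tan20.1° = 0.5087
φ' = arctan(0.5087) = 26.96°

φ' = 27.0°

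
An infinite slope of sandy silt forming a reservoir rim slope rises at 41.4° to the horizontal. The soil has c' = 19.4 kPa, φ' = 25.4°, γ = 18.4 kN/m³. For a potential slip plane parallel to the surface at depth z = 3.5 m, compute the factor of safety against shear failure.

For an infinite slope with a slip plane parallel to the surface (no pore pressure): FS = [c' + γz cos²β tanφ'] / [γz sinβ cosβ].
γz = 18.4·3.5 = 64.40 kN/m²
Numerator = 19.4 + 64.40·cos²41.4°·tan25.4° = 19.4 + 64.40·0.5627·0.4748 = 36.606 kPa
Denominator = 64.40·sin41.4°·cos41.4° = 64.40·0.6613·0.7501 = 31.946 kPa
FS = 36.606 / 31.946 = 1.146

FS = 1.15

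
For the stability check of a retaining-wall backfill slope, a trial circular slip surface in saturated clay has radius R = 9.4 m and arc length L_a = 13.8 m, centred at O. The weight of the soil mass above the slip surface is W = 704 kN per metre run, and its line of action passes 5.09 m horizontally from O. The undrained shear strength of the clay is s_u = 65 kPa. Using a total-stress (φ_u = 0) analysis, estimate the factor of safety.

Taking moments about the centre O, the resisting moment is provided by the undrained shear strength acting along the arc:
M_R = s_u·L_a·R = 65·13.80·9.4 = 8431.8 kN·m/m
M_D = W·d = 704·5.09 = 3583.4 kN·m/m
FS = M_R / M_D = 8431.8 / 3583.4 = 2.353

FS = 2.35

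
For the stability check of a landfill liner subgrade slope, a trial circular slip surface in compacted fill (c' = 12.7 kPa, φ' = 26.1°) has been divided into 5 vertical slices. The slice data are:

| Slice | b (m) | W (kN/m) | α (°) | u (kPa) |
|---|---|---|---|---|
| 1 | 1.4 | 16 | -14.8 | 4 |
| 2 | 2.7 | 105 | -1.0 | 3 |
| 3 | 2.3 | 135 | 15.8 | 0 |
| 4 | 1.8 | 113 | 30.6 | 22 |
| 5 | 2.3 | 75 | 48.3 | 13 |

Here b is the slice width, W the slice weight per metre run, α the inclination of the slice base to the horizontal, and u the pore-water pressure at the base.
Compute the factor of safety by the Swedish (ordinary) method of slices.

Ordinary method of slices: FS = Σ[c'·Δl_i + (W_i cosα_i − u_i·Δl_i)·tanφ'] / Σ W_i sinα_i, with Δl_i = b_i / cosα_i.
Slice 1: Δl = 1.4/cos(-14.8°) = 1.448 m; N'_1 = 16·cos(-14.8°) − 4·1.448 = 9.7; c'Δl = 18.39; W sinα = -4.1
Slice 2: Δl = 2.7/cos(-1.0°) = 2.700 m; N'_2 = 105·cos(-1.0°) − 3·2.700 = 96.9; c'Δl = 34.30; W sinα = -1.8
Slice 3: Δl = 2.3/cos15.8° = 2.390 m; N'_3 = 135·cos15.8° − 0·2.390 = 129.9; c'Δl = 30.36; W sinα = 36.8
Slice 4: Δl = 1.8/cos30.6° = 2.091 m; N'_4 = 113·cos30.6° − 22·2.091 = 51.3; c'Δl = 26.56; W sinα = 57.5
Slice 5: Δl = 2.3/cos48.3° = 3.457 m; N'_5 = 75·cos48.3° − 13·3.457 = 4.9; c'Δl = 43.91; W sinα = 56.0
Σc'Δl = 153.5 kN/m; ΣN' = 292.7 kN/m; ΣW sinα = 144.4 kN/m
Resisting = 153.5 + 292.7·tan26.1° = 153.5 + 143.4 = 296.9 kN/m
FS = 296.9 / 144.4 = 2.057

FS = 2.06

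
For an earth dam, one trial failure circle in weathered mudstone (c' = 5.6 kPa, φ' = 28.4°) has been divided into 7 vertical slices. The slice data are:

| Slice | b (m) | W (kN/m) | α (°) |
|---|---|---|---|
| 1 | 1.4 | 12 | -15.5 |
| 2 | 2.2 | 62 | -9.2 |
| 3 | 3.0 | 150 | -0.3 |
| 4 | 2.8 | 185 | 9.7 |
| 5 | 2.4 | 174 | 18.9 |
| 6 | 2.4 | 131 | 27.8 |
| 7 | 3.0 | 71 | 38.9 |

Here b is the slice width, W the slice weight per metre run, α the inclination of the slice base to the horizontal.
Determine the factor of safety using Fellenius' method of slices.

FS = 2.82

Ordinary method of slices: FS = Σ[c'·Δl_i + (W_i cosα_i)·tanφ'] / Σ W_i sinα_i, with Δl_i = b_i / cosα_i.
Slice 1: Δl = 1.4/cos(-15.5°) = 1.453 m; N'_1 = 12·cos(-15.5°) = 11.6; c'Δl = 8.14; W sinα = -3.2
Slice 2: Δl = 2.2/cos(-9.2°) = 2.229 m; N'_2 = 62·cos(-9.2°) = 61.2; c'Δl = 12.48; W sinα = -9.9
Slice 3: Δl = 3.0/cos(-0.3°) = 3.000 m; N'_3 = 150·cos(-0.3°) = 150.0; c'Δl = 16.80; W sinα = -0.8
Slice 4: Δl = 2.8/cos9.7° = 2.841 m; N'_4 = 185·cos9.7° = 182.4; c'Δl = 15.91; W sinα = 31.2
Slice 5: Δl = 2.4/cos18.9° = 2.537 m; N'_5 = 174·cos18.9° = 164.6; c'Δl = 14.21; W sinα = 56.4
Slice 6: Δl = 2.4/cos27.8° = 2.713 m; N'_6 = 131·cos27.8° = 115.9; c'Δl = 15.19; W sinα = 61.1
Slice 7: Δl = 3.0/cos38.9° = 3.855 m; N'_7 = 71·cos38.9° = 55.3; c'Δl = 21.59; W sinα = 44.6
Σc'Δl = 104.3 kN/m; ΣN' = 740.9 kN/m; ΣW sinα = 179.3 kN/m
Resisting = 104.3 + 740.9·tan28.4° = 104.3 + 400.6 = 504.9 kN/m
FS = 504.9 / 179.3 = 2.816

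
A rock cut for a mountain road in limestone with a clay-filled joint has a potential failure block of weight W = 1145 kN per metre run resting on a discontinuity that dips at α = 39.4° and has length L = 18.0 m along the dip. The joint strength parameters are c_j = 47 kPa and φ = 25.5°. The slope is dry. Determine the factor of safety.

FS = 1.74

Resolving the block weight along and normal to the plane and applying the Mohr–Coulomb strength on the joint:
N' = W cosα = 1145·cos39.4° = 884.8 kN/m
Driving force T = W sinα = 1145·sin39.4° = 726.8 kN/m
Resisting force R = c_j·L + N'·tanφ = 47·18.0 + 884.8·tan25.5° = 846.0 + 422.0 = 1268.0 kN/m
FS = R / T = 1268.0 / 726.8 = 1.745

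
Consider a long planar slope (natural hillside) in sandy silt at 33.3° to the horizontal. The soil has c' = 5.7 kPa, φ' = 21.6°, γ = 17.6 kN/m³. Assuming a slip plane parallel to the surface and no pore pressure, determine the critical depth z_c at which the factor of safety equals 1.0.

z_c = 1.78 m

Setting FS = 1.00 in FS = [c' + γz cos²β tanφ'] / [γz sinβ cosβ] and solving for z:
z = c' / [γ cosβ (FS·sinβ − cosβ·tanφ')]
  = 5.7 / [17.6·cos33.3°·(1.00·sin33.3° − cos33.3°·tan21.6°)]
  = 5.7 / [17.6·0.8358·(1.00·0.5490 − 0.8358·0.3959)]
  = 5.7 / 3.2083 = 1.777 m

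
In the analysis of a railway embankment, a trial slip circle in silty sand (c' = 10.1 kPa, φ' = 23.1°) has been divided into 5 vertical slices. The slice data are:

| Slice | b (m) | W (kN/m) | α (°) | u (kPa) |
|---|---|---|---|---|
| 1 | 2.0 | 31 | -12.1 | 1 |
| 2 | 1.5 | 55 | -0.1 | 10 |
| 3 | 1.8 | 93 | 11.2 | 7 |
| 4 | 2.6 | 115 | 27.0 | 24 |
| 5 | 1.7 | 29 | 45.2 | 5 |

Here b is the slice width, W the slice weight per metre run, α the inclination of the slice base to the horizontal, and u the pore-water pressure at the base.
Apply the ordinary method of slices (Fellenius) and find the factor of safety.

FS = 2.23

Ordinary method of slices: FS = Σ[c'·Δl_i + (W_i cosα_i − u_i·Δl_i)·tanφ'] / Σ W_i sinα_i, with Δl_i = b_i / cosα_i.
Slice 1: Δl = 2.0/cos(-12.1°) = 2.045 m; N'_1 = 31·cos(-12.1°) − 1·2.045 = 28.3; c'Δl = 20.66; W sinα = -6.5
Slice 2: Δl = 1.5/cos(-0.1°) = 1.500 m; N'_2 = 55·cos(-0.1°) − 10·1.500 = 40.0; c'Δl = 15.15; W sinα = -0.1
Slice 3: Δl = 1.8/cos11.2° = 1.835 m; N'_3 = 93·cos11.2° − 7·1.835 = 78.4; c'Δl = 18.53; W sinα = 18.1
Slice 4: Δl = 2.6/cos27.0° = 2.918 m; N'_4 = 115·cos27.0° − 24·2.918 = 32.4; c'Δl = 29.47; W sinα = 52.2
Slice 5: Δl = 1.7/cos45.2° = 2.413 m; N'_5 = 29·cos45.2° − 5·2.413 = 8.4; c'Δl = 24.37; W sinα = 20.6
Σc'Δl = 108.2 kN/m; ΣN' = 187.5 kN/m; ΣW sinα = 84.3 kN/m
Resisting = 108.2 + 187.5·tan23.1° = 108.2 + 80.0 = 188.1 kN/m
FS = 188.1 / 84.3 = 2.233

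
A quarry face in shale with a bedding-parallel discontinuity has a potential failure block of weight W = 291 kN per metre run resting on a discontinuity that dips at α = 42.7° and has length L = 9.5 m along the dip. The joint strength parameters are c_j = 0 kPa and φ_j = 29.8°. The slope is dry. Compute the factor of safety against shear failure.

FS = 0.62

Resolving the block weight along and normal to the plane and applying the Mohr–Coulomb strength on the joint:
N' = W cosα = 291·cos42.7° = 213.9 kN/m
Driving force T = W sinα = 291·sin42.7° = 197.3 kN/m
Resisting force R = c_j·L + N'·tanφ_j = 0·9.5 + 213.9·tan29.8° = 0.0 + 122.5 = 122.5 kN/m
FS = R / T = 122.5 / 197.3 = 0.621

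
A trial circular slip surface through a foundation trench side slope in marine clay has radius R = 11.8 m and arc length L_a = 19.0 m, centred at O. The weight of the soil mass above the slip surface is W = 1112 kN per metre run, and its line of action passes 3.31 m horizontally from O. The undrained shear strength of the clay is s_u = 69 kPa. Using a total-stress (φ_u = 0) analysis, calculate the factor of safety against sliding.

FS = 4.20

Taking moments about the centre O, the resisting moment is provided by the undrained shear strength acting along the arc:
M_R = s_u·L_a·R = 69·19.00·11.8 = 15469.8 kN·m/m
M_D = W·d = 1112·3.31 = 3680.7 kN·m/m
FS = M_R / M_D = 15469.8 / 3680.7 = 4.203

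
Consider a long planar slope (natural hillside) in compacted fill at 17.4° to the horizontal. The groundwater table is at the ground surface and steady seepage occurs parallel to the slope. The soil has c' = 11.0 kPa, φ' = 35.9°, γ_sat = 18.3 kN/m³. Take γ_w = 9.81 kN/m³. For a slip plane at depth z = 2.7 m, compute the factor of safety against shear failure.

With seepage parallel to the slope and the water table at the surface, the effective normal stress on the slip plane uses the buoyant unit weight γ' = γ_sat − γ_w while the driving shear stress uses γ_sat:
FS = [c' + γ' z cos²β tanφ'] / [γ_sat z sinβ cosβ]
γ' = 18.3 − 9.81 = 8.49 kN/m³
Numerator = 11.0 + 8.49·2.7·cos²17.4°·tan35.9° = 11.0 + 8.49·2.7·0.9106·0.7239 = 26.110 kPa
Denominator = 18.3·2.7·sin17.4°·cos17.4° = 18.3·2.7·0.2990·0.9542 = 14.099 kPa
FS = 26.110 / 14.099 = 1.852

FS = 1.85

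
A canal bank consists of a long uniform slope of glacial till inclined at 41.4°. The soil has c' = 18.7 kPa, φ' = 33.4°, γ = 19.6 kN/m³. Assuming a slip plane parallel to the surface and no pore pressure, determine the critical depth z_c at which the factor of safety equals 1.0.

z_c = 7.63 m

Setting FS = 1.00 in FS = [c' + γz cos²β tanφ'] / [γz sinβ cosβ] and solving for z:
z = c' / [γ cosβ (FS·sinβ − cosβ·tanφ')]
  = 18.7 / [19.6·cos41.4°·(1.00·sin41.4° − cos41.4°·tan33.4°)]
  = 18.7 / [19.6·0.7501·(1.00·0.6613 − 0.7501·0.6594)]
  = 18.7 / 2.4509 = 7.630 m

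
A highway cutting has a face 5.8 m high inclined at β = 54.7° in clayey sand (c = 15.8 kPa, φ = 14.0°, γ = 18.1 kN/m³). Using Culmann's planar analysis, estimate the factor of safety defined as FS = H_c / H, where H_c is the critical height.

H_c = (4c/γ) · sinβ cosφ / [1 − cos(β − φ)]
    = (4·15.8/18.1) · sin54.7°·cos14.0° / [1 − cos40.7°]
    = 3.492 · 0.7919 / 0.2419 = 11.43 m
FS = H_c / H = 11.43 / 5.8 = 1.971

FS = 1.97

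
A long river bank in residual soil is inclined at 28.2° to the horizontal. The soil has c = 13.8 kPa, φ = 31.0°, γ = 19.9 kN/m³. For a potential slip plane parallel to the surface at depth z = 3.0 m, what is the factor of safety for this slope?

For an infinite slope with a slip plane parallel to the surface (no pore pressure): FS = [c + γz cos²β tanφ] / [γz sinβ cosβ].
γz = 19.9·3.0 = 59.70 kN/m²
Numerator = 13.8 + 59.70·cos²28.2°·tan31.0° = 13.8 + 59.70·0.7767·0.6009 = 41.661 kPa
Denominator = 59.70·sin28.2°·cos28.2° = 59.70·0.4726·0.8813 = 24.863 kPa
FS = 41.661 / 24.863 = 1.676

FS = 1.68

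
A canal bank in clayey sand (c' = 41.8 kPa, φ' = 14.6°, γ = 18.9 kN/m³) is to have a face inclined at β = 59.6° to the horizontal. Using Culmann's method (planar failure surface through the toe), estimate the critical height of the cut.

H_c = 25.21 m

Culmann's analysis gives the critical failure plane at α_cr = (β + φ')/2 = (59.6 + 14.6)/2 = 37.1°, and the critical height
H_c = (4c'/γ) · sinβ cosφ' / [1 − cos(β − φ')]
    = (4·41.8/18.9) · sin59.6°·cos14.6° / [1 − cos(45.0°)]
    = 8.847 · 0.8625·0.9677 / [1 − 0.7071]
    = 8.847 · 0.8347 / 0.2929
    = 25.21 m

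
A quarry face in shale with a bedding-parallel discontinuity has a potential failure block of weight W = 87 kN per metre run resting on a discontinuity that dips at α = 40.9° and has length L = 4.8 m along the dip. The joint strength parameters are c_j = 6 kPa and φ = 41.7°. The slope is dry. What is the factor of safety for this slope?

FS = 1.53

Resolving the block weight along and normal to the plane and applying the Mohr–Coulomb strength on the joint:
N' = W cosα = 87·cos40.9° = 65.8 kN/m
Driving force T = W sinα = 87·sin40.9° = 57.0 kN/m
Resisting force R = c_j·L + N'·tanφ = 6·4.8 + 65.8·tan41.7° = 28.8 + 58.6 = 87.4 kN/m
FS = R / T = 87.4 / 57.0 = 1.534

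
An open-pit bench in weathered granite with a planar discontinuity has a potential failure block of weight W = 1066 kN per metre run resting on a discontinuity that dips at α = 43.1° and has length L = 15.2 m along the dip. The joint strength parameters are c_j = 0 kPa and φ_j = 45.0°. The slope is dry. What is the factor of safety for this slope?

Resolving the block weight along and normal to the plane and applying the Mohr–Coulomb strength on the joint:
N' = W cosα = 1066·cos43.1° = 778.4 kN/m
Driving force T = W sinα = 1066·sin43.1° = 728.4 kN/m
Resisting force R = c_j·L + N'·tanφ_j = 0·15.2 + 778.4·tan45.0° = 0.0 + 778.4 = 778.4 kN/m
FS = R / T = 778.4 / 728.4 = 1.069

FS = 1.07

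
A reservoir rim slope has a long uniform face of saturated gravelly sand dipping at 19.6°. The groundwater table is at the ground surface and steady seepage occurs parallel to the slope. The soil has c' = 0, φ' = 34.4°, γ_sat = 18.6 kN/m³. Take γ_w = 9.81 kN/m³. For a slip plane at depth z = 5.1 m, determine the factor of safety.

FS = 0.91

With seepage parallel to the slope and the water table at the surface, the effective normal stress on the slip plane uses the buoyant unit weight γ' = γ_sat − γ_w while the driving shear stress uses γ_sat:
FS = [c' + γ' z cos²β tanφ'] / [γ_sat z sinβ cosβ]
(For c' = 0 this reduces to FS = (γ'/γ_sat)·tanφ'/tanβ.)
γ' = 18.6 − 9.81 = 8.79 kN/m³
Numerator = 0.0 + 8.79·5.1·cos²19.6°·tan34.4° = 0.0 + 8.79·5.1·0.8875·0.6847 = 27.241 kPa
Denominator = 18.6·5.1·sin19.6°·cos19.6° = 18.6·5.1·0.3355·0.9421 = 29.977 kPa
FS = 27.241 / 29.977 = 0.909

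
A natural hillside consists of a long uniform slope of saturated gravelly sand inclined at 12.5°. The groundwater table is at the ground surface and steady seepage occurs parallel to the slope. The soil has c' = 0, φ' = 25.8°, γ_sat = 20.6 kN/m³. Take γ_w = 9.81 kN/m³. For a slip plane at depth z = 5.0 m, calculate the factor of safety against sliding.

FS = 1.14

With seepage parallel to the slope and the water table at the surface, the effective normal stress on the slip plane uses the buoyant unit weight γ' = γ_sat − γ_w while the driving shear stress uses γ_sat:
FS = [c' + γ' z cos²β tanφ'] / [γ_sat z sinβ cosβ]
(For c' = 0 this reduces to FS = (γ'/γ_sat)·tanφ'/tanβ.)
γ' = 20.6 − 9.81 = 10.79 kN/m³
Numerator = 0.0 + 10.79·5.0·cos²12.5°·tan25.8° = 0.0 + 10.79·5.0·0.9532·0.4834 = 24.859 kPa
Denominator = 20.6·5.0·sin12.5°·cos12.5° = 20.6·5.0·0.2164·0.9763 = 21.765 kPa
FS = 24.859 / 21.765 = 1.142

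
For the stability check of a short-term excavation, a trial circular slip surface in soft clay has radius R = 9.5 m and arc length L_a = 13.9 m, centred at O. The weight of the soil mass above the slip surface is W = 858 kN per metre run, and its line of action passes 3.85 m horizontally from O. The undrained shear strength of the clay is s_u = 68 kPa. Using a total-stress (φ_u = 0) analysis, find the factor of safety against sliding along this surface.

FS = 2.72

Taking moments about the centre O, the resisting moment is provided by the undrained shear strength acting along the arc:
M_R = s_u·L_a·R = 68·13.90·9.5 = 8979.4 kN·m/m
M_D = W·d = 858·3.85 = 3303.3 kN·m/m
FS = M_R / M_D = 8979.4 / 3303.3 = 2.718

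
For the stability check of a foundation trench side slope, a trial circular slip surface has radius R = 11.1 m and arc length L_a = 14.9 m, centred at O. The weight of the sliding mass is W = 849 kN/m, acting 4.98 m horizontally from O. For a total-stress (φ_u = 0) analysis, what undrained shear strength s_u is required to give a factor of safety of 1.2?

FS = s_u·L_a·R / (W·d), so s_u = FS·W·d / (L_a·R).
s_u = 1.2·849·4.98 / (14.90·11.1) = 5073.6 / 165.39 = 30.68 kPa

s_u = 30.7 kPa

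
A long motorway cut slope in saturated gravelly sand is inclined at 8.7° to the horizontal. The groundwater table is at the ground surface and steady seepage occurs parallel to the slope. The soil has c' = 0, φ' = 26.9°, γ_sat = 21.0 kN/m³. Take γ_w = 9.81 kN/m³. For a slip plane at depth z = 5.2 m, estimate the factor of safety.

FS = 1.77

With seepage parallel to the slope and the water table at the surface, the effective normal stress on the slip plane uses the buoyant unit weight γ' = γ_sat − γ_w while the driving shear stress uses γ_sat:
FS = [c' + γ' z cos²β tanφ'] / [γ_sat z sinβ cosβ]
(For c' = 0 this reduces to FS = (γ'/γ_sat)·tanφ'/tanβ.)
γ' = 21.0 − 9.81 = 11.19 kN/m³
Numerator = 0.0 + 11.19·5.2·cos²8.7°·tan26.9° = 0.0 + 11.19·5.2·0.9771·0.5073 = 28.845 kPa
Denominator = 21.0·5.2·sin8.7°·cos8.7° = 21.0·5.2·0.1513·0.9885 = 16.328 kPa
FS = 28.845 / 16.328 = 1.767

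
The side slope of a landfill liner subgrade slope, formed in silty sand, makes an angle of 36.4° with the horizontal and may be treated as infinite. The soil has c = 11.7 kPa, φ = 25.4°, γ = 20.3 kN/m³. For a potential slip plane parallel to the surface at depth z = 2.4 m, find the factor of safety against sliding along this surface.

For an infinite slope with a slip plane parallel to the surface (no pore pressure): FS = [c + γz cos²β tanφ] / [γz sinβ cosβ].
γz = 20.3·2.4 = 48.72 kN/m²
Numerator = 11.7 + 48.72·cos²36.4°·tan25.4° = 11.7 + 48.72·0.6479·0.4748 = 26.687 kPa
Denominator = 48.72·sin36.4°·cos36.4° = 48.72·0.5934·0.8049 = 23.271 kPa
FS = 26.687 / 23.271 = 1.147

FS = 1.15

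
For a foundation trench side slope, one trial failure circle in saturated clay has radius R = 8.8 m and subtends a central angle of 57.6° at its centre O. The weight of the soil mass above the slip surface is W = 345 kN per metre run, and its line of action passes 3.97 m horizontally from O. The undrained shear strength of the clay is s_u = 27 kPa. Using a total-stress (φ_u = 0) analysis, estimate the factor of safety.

Taking moments about the centre O, the resisting moment is provided by the undrained shear strength acting along the arc:
Arc length L_a = R·θ = 8.8·(57.6°·π/180) = 8.8·1.0053 = 8.85 m
M_R = s_u·L_a·R = 27·8.85·8.8 = 2102.0 kN·m/m
M_D = W·d = 345·3.97 = 1369.7 kN·m/m
FS = M_R / M_D = 2102.0 / 1369.7 = 1.535

FS = 1.53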